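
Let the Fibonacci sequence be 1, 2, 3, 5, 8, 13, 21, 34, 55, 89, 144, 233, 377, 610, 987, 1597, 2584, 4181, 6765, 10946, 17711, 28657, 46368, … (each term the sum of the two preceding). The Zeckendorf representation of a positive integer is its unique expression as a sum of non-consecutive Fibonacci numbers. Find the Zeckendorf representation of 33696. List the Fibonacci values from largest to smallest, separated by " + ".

28657 + 4181 + 610 + 233 + 13 + 2

Repeatedly subtract the largest Fibonacci number that fits:
largest Fibonacci ≤ 33696 is 28657; 33696 − 28657 = 5039
largest Fibonacci ≤ 5039 is 4181; 5039 − 4181 = 858
largest Fibonacci ≤ 858 is 610; 858 − 610 = 248
largest Fibonacci ≤ 248 is 233; 248 − 233 = 15
largest Fibonacci ≤ 15 is 13; 15 − 13 = 2
largest Fibonacci ≤ 2 is 2; 2 − 2 = 0
So 33696 = 28657 + 4181 + 610 + 233 + 13 + 2, with no two terms consecutive in the sequence.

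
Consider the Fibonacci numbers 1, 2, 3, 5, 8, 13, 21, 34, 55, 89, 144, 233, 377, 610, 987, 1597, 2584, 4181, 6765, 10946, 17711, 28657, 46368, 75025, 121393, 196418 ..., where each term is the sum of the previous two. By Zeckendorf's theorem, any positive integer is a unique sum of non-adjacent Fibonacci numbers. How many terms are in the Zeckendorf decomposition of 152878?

Greedily peel off the largest Fibonacci term at each step:
121393 ≤ 152878 < 196418, so take 121393; remainder 31485
28657 ≤ 31485 < 46368, so take 28657; remainder 2828
2584 ≤ 2828 < 4181, so take 2584; remainder 244
233 ≤ 244 < 377, so take 233; remainder 11
8 ≤ 11 < 13, so take 8; remainder 3
3 ≤ 3 < 5, so take 3; remainder 0
152878 = 121393 + 28657 + 2584 + 233 + 8 + 3, which has 6 terms.

6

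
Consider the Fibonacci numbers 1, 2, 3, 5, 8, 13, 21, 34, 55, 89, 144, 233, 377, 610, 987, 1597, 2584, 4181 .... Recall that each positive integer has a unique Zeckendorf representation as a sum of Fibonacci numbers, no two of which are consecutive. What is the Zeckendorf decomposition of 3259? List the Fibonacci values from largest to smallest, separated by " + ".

2584 + 610 + 55 + 8 + 2

take 2584 (≤ 3259); 3259 − 2584 = 675
take 610 (≤ 675); 675 − 610 = 65
take 55 (≤ 65); 65 − 55 = 10
take 8 (≤ 10); 10 − 8 = 2
take 2 (≤ 2); 2 − 2 = 0
So 3259 = 2584 + 610 + 55 + 8 + 2, with no two terms consecutive in the sequence.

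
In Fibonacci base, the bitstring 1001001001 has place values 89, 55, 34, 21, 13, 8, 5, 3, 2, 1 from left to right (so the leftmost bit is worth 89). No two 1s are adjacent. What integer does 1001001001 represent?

116

Summing the place values of the 1 bits: 89 + 21 + 5 + 1 = 116.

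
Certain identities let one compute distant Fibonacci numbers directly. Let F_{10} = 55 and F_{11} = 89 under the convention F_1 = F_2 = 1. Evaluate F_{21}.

10946

By F_{2k+1} = F_k² + F_{k+1}²: F_{21} = 55² + 89² = 3025 + 7921 = 10946.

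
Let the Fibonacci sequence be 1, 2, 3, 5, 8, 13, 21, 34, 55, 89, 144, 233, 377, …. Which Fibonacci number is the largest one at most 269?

233

233 ≤ 269 < 377, so the largest Fibonacci number not exceeding 269 is 233.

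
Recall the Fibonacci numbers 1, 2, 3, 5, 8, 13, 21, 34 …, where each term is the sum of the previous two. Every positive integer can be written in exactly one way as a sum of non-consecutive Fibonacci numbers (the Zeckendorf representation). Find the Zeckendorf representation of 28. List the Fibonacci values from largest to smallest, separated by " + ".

21 + 5 + 2

21 ≤ 28 < 34, so take 21; remainder 7
5 ≤ 7 < 8, so take 5; remainder 2
2 ≤ 2 < 3, so take 2; remainder 0
So 28 = 21 + 5 + 2, with no two terms consecutive in the sequence.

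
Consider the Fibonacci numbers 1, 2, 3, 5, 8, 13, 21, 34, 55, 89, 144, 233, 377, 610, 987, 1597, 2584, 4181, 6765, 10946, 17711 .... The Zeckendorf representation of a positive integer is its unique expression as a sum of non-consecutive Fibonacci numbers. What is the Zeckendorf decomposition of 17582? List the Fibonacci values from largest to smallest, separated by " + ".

10946 + 4181 + 1597 + 610 + 233 + 13 + 2

Greedily peel off the largest Fibonacci term at each step:
10946 ≤ 17582 < 17711, so take 10946; remainder 6636
4181 ≤ 6636 < 6765, so take 4181; remainder 2455
1597 ≤ 2455 < 2584, so take 1597; remainder 858
610 ≤ 858 < 987, so take 610; remainder 248
233 ≤ 248 < 377, so take 233; remainder 15
13 ≤ 15 < 21, so take 13; remainder 2
2 ≤ 2 < 3, so take 2; remainder 0
So 17582 = 10946 + 4181 + 1597 + 610 + 233 + 13 + 2, with no two terms consecutive in the sequence.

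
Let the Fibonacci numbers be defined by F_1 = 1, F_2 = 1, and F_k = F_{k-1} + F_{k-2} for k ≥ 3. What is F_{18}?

Iterating the recurrence up to F_{10} = 55 and F_{9} = 34:
F_{11} = F_{10} + F_{9} = 55 + 34 = 89
F_{12} = F_{11} + F_{10} = 89 + 55 = 144
F_{13} = F_{12} + F_{11} = 144 + 89 = 233
F_{14} = F_{13} + F_{12} = 233 + 144 = 377
F_{15} = F_{14} + F_{13} = 377 + 233 = 610
F_{16} = F_{15} + F_{14} = 610 + 377 = 987
F_{17} = F_{16} + F_{15} = 987 + 610 = 1597
F_{18} = F_{17} + F_{16} = 1597 + 987 = 2584

2584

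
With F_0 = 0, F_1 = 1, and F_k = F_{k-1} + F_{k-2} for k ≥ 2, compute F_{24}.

Iterating the recurrence up to F_{17} = 1597 and F_{16} = 987:
F_{18} = F_{17} + F_{16} = 1597 + 987 = 2584
F_{19} = F_{18} + F_{17} = 2584 + 1597 = 4181
F_{20} = F_{19} + F_{18} = 4181 + 2584 = 6765
F_{21} = F_{20} + F_{19} = 6765 + 4181 = 10946
F_{22} = F_{21} + F_{20} = 10946 + 6765 = 17711
F_{23} = F_{22} + F_{21} = 17711 + 10946 = 28657
F_{24} = F_{23} + F_{22} = 28657 + 17711 = 46368

46368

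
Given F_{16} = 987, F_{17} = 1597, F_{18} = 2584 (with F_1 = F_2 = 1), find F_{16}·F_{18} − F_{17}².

-1

987·2584 − 1597² = 2550408 − 2550409 = -1. (Cassini's identity: F_{k−1}F_{k+1} − F_k² = (−1)^k.)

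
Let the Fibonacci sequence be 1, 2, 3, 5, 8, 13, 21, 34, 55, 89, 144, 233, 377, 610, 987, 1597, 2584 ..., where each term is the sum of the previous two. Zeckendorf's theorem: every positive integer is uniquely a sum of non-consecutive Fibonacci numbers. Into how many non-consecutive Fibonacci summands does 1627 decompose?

take 1597 (≤ 1627); 1627 − 1597 = 30
take 21 (≤ 30); 30 − 21 = 9
take 8 (≤ 9); 9 − 8 = 1
take 1 (≤ 1); 1 − 1 = 0
1627 = 1597 + 21 + 8 + 1, which has 4 terms.

4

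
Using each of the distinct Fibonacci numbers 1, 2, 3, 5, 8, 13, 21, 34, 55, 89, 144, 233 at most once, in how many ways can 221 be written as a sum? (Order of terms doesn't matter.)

7

Each representation comes from the Zeckendorf form by replacing some F_k with F_{k−1} + F_{k−2} where possible.
221 = 144+55+21+1 = 144+55+13+8+1 = 144+55+13+5+3+1 = 144+34+21+13+8+1 = … (3 more), for 7 in all.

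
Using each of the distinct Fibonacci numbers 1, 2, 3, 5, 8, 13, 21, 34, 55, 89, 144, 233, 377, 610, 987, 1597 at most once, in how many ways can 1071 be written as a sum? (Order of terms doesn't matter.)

Each representation comes from the Zeckendorf form by replacing some F_k with F_{k−1} + F_{k−2} where possible.
1071 = 987+55+21+8 = 987+55+21+5+3 = 610+377+55+21+8 = 987+55+21+5+2+1 = … (19 more), for 23 in all.

23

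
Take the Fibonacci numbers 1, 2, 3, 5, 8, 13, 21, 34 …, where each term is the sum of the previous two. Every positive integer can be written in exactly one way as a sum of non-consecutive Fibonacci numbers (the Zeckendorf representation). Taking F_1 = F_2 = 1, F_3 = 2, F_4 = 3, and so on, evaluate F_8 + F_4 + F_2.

F_8 + F_4 + F_2 = 21 + 3 + 1 = 25.

25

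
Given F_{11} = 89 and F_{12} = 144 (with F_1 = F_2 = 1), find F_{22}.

By the doubling identity F_{2k} = F_k(2F_{k+1} − F_k): F_{22} = 89·(2·144 − 89) = 89·199 = 17711.

17711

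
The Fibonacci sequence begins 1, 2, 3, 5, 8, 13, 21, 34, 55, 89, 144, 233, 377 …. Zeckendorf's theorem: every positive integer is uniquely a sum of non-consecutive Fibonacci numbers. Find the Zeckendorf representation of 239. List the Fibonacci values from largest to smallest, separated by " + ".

233 + 5 + 1

239 − 233 = 6
6 − 5 = 1
1 − 1 = 0
So 239 = 233 + 5 + 1, with no two terms consecutive in the sequence.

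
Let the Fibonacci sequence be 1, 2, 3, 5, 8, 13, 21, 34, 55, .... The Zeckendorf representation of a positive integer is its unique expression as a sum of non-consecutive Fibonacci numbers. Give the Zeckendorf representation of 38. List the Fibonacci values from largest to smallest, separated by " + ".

Greedily peel off the largest Fibonacci term at each step:
largest Fibonacci ≤ 38 is 34; 38 − 34 = 4
largest Fibonacci ≤ 4 is 3; 4 − 3 = 1
largest Fibonacci ≤ 1 is 1; 1 − 1 = 0
So 38 = 34 + 3 + 1, with no two terms consecutive in the sequence.

34 + 3 + 1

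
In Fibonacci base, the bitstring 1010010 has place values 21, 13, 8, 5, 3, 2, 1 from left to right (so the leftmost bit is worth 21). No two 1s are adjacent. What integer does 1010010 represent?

Summing the place values of the 1 bits: 21 + 8 + 2 = 31.

31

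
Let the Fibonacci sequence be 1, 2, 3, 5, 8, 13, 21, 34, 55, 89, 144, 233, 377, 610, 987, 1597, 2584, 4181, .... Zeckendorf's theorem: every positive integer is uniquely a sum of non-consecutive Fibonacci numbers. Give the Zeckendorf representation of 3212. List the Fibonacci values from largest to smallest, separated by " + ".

2584 + 610 + 13 + 5

2584 ≤ 3212 < 4181, so take 2584; remainder 628
610 ≤ 628 < 987, so take 610; remainder 18
13 ≤ 18 < 21, so take 13; remainder 5
5 ≤ 5 < 8, so take 5; remainder 0
So 3212 = 2584 + 610 + 13 + 5, with no two terms consecutive in the sequence.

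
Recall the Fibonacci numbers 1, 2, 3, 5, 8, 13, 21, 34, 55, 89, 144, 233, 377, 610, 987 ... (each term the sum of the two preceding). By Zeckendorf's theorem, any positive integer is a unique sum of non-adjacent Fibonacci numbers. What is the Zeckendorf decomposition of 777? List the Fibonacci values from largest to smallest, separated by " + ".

Repeatedly subtract the largest Fibonacci number that fits:
take 610 (≤ 777); 777 − 610 = 167
take 144 (≤ 167); 167 − 144 = 23
take 21 (≤ 23); 23 − 21 = 2
take 2 (≤ 2); 2 − 2 = 0
So 777 = 610 + 144 + 21 + 2, with no two terms consecutive in the sequence.

610 + 144 + 21 + 2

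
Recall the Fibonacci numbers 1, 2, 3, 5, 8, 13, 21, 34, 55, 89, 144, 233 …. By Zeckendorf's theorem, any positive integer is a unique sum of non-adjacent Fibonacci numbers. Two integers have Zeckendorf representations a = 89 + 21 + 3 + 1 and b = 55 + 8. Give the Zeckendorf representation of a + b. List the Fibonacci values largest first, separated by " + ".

The two numbers are 114 and 63, so their sum is 177.
Greedy algorithm:
177: greatest Fibonacci not exceeding it is 144, leaving 33
33: greatest Fibonacci not exceeding it is 21, leaving 12
12: greatest Fibonacci not exceeding it is 8, leaving 4
4: greatest Fibonacci not exceeding it is 3, leaving 1
1: greatest Fibonacci not exceeding it is 1, leaving 0

144 + 21 + 8 + 3 + 1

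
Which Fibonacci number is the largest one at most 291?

233

233 ≤ 291 < 377, so the largest Fibonacci number not exceeding 291 is 233.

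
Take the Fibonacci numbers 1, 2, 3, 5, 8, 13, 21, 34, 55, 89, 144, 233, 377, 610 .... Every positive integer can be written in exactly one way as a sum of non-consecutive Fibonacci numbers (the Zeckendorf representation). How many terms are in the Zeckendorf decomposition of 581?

4

take 377 (≤ 581); 581 − 377 = 204
take 144 (≤ 204); 204 − 144 = 60
take 55 (≤ 60); 60 − 55 = 5
take 5 (≤ 5); 5 − 5 = 0
581 = 377 + 144 + 55 + 5, which has 4 terms.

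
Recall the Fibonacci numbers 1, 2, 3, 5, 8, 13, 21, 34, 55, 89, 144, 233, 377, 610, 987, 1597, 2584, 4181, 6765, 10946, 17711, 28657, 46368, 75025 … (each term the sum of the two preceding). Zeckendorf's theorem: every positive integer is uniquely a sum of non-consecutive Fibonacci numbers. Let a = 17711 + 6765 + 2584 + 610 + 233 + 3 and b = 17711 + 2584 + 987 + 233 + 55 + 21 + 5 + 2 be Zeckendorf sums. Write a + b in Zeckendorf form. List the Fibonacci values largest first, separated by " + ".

46368 + 2584 + 377 + 144 + 21 + 8 + 2

The two numbers are 27906 and 21598, so their sum is 49504.
46368 ≤ 49504 < 75025, so take 46368; remainder 3136
2584 ≤ 3136 < 4181, so take 2584; remainder 552
377 ≤ 552 < 610, so take 377; remainder 175
144 ≤ 175 < 233, so take 144; remainder 31
21 ≤ 31 < 34, so take 21; remainder 10
8 ≤ 10 < 13, so take 8; remainder 2
2 ≤ 2 < 3, so take 2; remainder 0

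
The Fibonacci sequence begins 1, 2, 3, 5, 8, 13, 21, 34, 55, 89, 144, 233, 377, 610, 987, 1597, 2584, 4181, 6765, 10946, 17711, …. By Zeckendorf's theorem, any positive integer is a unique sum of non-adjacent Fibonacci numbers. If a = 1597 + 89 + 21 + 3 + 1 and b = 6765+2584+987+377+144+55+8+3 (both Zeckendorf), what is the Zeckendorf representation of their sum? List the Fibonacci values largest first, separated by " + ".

The two numbers are 1711 and 10923, so their sum is 12634.
subtract 10946 from 12634: 1688 remains
subtract 1597 from 1688: 91 remains
subtract 89 from 91: 2 remains
subtract 2 from 2: 0 remains

10946 + 1597 + 89 + 2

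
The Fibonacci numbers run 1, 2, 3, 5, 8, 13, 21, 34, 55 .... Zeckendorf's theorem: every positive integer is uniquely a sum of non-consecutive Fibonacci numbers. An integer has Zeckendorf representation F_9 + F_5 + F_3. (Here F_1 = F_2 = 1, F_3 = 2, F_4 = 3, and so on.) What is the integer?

41

F_9 + F_5 + F_3 = 34 + 5 + 2 = 41.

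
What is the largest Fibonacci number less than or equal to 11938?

10946

10946 ≤ 11938 < 17711, so the largest Fibonacci number not exceeding 11938 is 10946.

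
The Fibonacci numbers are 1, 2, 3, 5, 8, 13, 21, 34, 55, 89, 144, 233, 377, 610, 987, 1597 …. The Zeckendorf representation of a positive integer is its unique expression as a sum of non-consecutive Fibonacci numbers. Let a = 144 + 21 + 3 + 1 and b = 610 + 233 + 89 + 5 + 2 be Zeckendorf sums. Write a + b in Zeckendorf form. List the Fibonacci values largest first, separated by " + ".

The two numbers are 169 and 939, so their sum is 1108.
Repeatedly subtract the largest Fibonacci number that fits:
987 ≤ 1108 < 1597, so take 987; remainder 121
89 ≤ 121 < 144, so take 89; remainder 32
21 ≤ 32 < 34, so take 21; remainder 11
8 ≤ 11 < 13, so take 8; remainder 3
3 ≤ 3 < 5, so take 3; remainder 0

987 + 89 + 21 + 8 + 3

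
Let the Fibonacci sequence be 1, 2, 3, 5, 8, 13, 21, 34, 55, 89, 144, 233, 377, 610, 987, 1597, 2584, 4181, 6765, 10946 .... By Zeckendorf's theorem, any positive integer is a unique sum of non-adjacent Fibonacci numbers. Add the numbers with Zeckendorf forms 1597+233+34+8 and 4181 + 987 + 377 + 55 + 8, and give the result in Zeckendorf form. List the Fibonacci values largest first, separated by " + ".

6765 + 610 + 89 + 13 + 3

The two numbers are 1872 and 5608, so their sum is 7480.
Greedy algorithm:
largest Fibonacci ≤ 7480 is 6765; 7480 − 6765 = 715
largest Fibonacci ≤ 715 is 610; 715 − 610 = 105
largest Fibonacci ≤ 105 is 89; 105 − 89 = 16
largest Fibonacci ≤ 16 is 13; 16 − 13 = 3
largest Fibonacci ≤ 3 is 3; 3 − 3 = 0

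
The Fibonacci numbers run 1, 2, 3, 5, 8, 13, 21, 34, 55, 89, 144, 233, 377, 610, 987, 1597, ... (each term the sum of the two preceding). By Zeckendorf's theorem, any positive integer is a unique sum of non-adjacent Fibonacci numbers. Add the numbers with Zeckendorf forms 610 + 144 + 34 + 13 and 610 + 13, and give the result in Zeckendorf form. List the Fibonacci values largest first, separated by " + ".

The two numbers are 801 and 623, so their sum is 1424.
take 987 (≤ 1424); 1424 − 987 = 437
take 377 (≤ 437); 437 − 377 = 60
take 55 (≤ 60); 60 − 55 = 5
take 5 (≤ 5); 5 − 5 = 0

987 + 377 + 55 + 5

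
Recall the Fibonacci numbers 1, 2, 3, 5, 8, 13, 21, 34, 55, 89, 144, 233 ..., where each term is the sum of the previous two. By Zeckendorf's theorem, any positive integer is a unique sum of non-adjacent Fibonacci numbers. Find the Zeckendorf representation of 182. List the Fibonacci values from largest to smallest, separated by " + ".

144 + 34 + 3 + 1

subtract 144 from 182: 38 remains
subtract 34 from 38: 4 remains
subtract 3 from 4: 1 remains
subtract 1 from 1: 0 remains
So 182 = 144 + 34 + 3 + 1, with no two terms consecutive in the sequence.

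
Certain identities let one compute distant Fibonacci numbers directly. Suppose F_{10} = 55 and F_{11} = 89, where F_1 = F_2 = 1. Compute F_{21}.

10946

By F_{2k+1} = F_k² + F_{k+1}²: F_{21} = 55² + 89² = 3025 + 7921 = 10946.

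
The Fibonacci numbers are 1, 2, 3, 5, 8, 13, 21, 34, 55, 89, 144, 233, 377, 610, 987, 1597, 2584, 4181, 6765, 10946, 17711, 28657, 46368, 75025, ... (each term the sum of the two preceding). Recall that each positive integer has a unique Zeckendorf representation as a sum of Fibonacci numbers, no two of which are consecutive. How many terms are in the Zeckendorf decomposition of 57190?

Greedily peel off the largest Fibonacci term at each step:
57190: greatest Fibonacci not exceeding it is 46368, leaving 10822
10822: greatest Fibonacci not exceeding it is 6765, leaving 4057
4057: greatest Fibonacci not exceeding it is 2584, leaving 1473
1473: greatest Fibonacci not exceeding it is 987, leaving 486
486: greatest Fibonacci not exceeding it is 377, leaving 109
109: greatest Fibonacci not exceeding it is 89, leaving 20
20: greatest Fibonacci not exceeding it is 13, leaving 7
7: greatest Fibonacci not exceeding it is 5, leaving 2
2: greatest Fibonacci not exceeding it is 2, leaving 0
57190 = 46368 + 6765 + 2584 + 987 + 377 + 89 + 13 + 5 + 2, which has 9 terms.

9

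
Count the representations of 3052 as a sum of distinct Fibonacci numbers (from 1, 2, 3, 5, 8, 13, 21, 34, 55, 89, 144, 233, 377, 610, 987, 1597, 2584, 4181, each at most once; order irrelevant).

Starting from the Zeckendorf form and repeatedly splitting a term F_k into F_{k−1} + F_{k−2} (when neither is already used) reaches every representation.
3052 = 2584+377+89+2 = 2584+377+55+34+2 = 2584+233+144+89+2 = 1597+987+377+89+2 = … (16 more), for 20 in all.

20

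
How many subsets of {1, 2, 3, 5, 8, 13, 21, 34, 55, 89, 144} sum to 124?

124 = 89+34+1 = 89+21+13+1 = 89+21+8+5+1 = 55+34+21+13+1 = 89+21+8+3+2+1 = … (2 more), for 7 in all.

7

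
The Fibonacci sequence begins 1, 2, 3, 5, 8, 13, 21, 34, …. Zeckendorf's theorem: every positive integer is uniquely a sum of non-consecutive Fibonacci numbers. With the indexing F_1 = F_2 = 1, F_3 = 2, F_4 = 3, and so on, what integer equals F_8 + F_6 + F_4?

F_8 + F_6 + F_4 = 21 + 8 + 3 = 32.

32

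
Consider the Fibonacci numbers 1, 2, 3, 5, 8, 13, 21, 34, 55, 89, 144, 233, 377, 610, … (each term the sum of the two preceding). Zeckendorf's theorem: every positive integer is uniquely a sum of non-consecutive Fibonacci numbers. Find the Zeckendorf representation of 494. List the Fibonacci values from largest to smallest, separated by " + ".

377 + 89 + 21 + 5 + 2

Greedily peel off the largest Fibonacci term at each step:
largest Fibonacci ≤ 494 is 377; 494 − 377 = 117
largest Fibonacci ≤ 117 is 89; 117 − 89 = 28
largest Fibonacci ≤ 28 is 21; 28 − 21 = 7
largest Fibonacci ≤ 7 is 5; 7 − 5 = 2
largest Fibonacci ≤ 2 is 2; 2 − 2 = 0
So 494 = 377 + 89 + 21 + 5 + 2, with no two terms consecutive in the sequence.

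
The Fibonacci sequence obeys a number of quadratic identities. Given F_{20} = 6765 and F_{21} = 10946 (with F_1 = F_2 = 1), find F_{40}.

By the doubling identity F_{2k} = F_k(2F_{k+1} − F_k): F_{40} = 6765·(2·10946 − 6765) = 6765·15127 = 102334155.

102334155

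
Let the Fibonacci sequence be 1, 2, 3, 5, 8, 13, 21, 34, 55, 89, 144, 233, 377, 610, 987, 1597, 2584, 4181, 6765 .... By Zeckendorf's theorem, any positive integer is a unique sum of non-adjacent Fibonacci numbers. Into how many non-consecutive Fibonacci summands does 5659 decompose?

7

take 4181 (≤ 5659); 5659 − 4181 = 1478
take 987 (≤ 1478); 1478 − 987 = 491
take 377 (≤ 491); 491 − 377 = 114
take 89 (≤ 114); 114 − 89 = 25
take 21 (≤ 25); 25 − 21 = 4
take 3 (≤ 4); 4 − 3 = 1
take 1 (≤ 1); 1 − 1 = 0
5659 = 4181 + 987 + 377 + 89 + 21 + 3 + 1, which has 7 terms.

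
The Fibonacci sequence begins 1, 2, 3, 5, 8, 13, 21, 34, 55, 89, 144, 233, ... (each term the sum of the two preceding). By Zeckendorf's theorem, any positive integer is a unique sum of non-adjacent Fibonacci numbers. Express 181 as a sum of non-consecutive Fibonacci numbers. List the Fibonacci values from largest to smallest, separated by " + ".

144 + 34 + 3

Greedily peel off the largest Fibonacci term at each step:
subtract 144 from 181: 37 remains
subtract 34 from 37: 3 remains
subtract 3 from 3: 0 remains
So 181 = 144 + 34 + 3, with no two terms consecutive in the sequence.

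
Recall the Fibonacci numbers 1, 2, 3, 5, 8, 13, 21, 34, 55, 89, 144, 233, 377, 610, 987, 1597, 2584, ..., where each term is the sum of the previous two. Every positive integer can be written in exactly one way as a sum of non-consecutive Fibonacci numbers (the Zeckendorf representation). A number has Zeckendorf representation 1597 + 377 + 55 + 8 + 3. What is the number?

2040

1597 + 377 + 55 + 8 + 3 = 2040.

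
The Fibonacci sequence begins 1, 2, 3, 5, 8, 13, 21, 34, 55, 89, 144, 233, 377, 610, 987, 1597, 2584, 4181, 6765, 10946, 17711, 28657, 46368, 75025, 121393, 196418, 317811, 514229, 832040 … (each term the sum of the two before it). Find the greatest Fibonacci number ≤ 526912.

514229 ≤ 526912 < 832040, so the largest Fibonacci number not exceeding 526912 is 514229.

514229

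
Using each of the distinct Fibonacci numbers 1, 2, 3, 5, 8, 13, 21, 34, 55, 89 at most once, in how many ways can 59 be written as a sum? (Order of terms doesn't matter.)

Starting from the Zeckendorf form and repeatedly splitting a term F_k into F_{k−1} + F_{k−2} (when neither is already used) reaches every representation.
59 = 55+3+1 = 34+21+3+1 = 34+13+8+3+1 — 3 representations.

3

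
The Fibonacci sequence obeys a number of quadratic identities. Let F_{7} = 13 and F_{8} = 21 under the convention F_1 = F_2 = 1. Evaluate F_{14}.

By the doubling identity F_{2k} = F_k(2F_{k+1} − F_k): F_{14} = 13·(2·21 − 13) = 13·29 = 377.

377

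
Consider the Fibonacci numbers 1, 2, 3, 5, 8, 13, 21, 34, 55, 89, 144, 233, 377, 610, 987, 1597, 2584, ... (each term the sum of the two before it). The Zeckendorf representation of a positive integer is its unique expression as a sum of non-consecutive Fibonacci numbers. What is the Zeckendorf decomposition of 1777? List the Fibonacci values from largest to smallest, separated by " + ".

Greedily peel off the largest Fibonacci term at each step:
largest Fibonacci ≤ 1777 is 1597; 1777 − 1597 = 180
largest Fibonacci ≤ 180 is 144; 180 − 144 = 36
largest Fibonacci ≤ 36 is 34; 36 − 34 = 2
largest Fibonacci ≤ 2 is 2; 2 − 2 = 0
So 1777 = 1597 + 144 + 34 + 2, with no two terms consecutive in the sequence.

1597 + 144 + 34 + 2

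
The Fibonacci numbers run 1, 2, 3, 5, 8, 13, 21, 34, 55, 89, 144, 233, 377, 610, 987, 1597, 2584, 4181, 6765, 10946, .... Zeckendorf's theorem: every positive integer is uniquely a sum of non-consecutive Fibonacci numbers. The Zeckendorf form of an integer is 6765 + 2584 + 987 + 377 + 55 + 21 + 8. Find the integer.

10797

6765 + 2584 + 987 + 377 + 55 + 21 + 8 = 10797.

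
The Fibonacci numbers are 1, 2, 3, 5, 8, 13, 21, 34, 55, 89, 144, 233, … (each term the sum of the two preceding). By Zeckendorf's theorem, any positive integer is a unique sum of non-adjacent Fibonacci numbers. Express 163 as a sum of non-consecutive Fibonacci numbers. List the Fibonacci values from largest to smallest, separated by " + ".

144 + 13 + 5 + 1

take 144 (≤ 163); 163 − 144 = 19
take 13 (≤ 19); 19 − 13 = 6
take 5 (≤ 6); 6 − 5 = 1
take 1 (≤ 1); 1 − 1 = 0
So 163 = 144 + 13 + 5 + 1, with no two terms consecutive in the sequence.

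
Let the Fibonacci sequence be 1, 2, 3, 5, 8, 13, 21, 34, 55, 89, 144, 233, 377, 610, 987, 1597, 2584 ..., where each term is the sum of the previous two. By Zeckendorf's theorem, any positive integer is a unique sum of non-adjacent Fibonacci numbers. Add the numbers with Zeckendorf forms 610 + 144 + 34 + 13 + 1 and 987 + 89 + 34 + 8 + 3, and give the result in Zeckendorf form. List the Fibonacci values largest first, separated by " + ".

The two numbers are 802 and 1121, so their sum is 1923.
1923: greatest Fibonacci not exceeding it is 1597, leaving 326
326: greatest Fibonacci not exceeding it is 233, leaving 93
93: greatest Fibonacci not exceeding it is 89, leaving 4
4: greatest Fibonacci not exceeding it is 3, leaving 1
1: greatest Fibonacci not exceeding it is 1, leaving 0

1597 + 233 + 89 + 3 + 1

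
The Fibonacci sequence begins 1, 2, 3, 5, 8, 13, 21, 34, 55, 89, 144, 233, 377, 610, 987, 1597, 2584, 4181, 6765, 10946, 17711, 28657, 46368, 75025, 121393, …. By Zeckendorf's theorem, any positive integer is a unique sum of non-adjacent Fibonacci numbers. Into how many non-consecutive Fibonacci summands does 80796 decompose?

9

subtract 75025 from 80796: 5771 remains
subtract 4181 from 5771: 1590 remains
subtract 987 from 1590: 603 remains
subtract 377 from 603: 226 remains
subtract 144 from 226: 82 remains
subtract 55 from 82: 27 remains
subtract 21 from 27: 6 remains
subtract 5 from 6: 1 remains
subtract 1 from 1: 0 remains
80796 = 75025 + 4181 + 987 + 377 + 144 + 55 + 21 + 5 + 1, which has 9 terms.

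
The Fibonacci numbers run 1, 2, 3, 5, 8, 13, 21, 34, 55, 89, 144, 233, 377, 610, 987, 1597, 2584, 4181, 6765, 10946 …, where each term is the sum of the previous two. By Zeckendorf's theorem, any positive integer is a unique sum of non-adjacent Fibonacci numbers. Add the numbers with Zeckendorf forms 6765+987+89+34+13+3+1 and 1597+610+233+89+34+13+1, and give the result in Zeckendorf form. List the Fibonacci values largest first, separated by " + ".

6765 + 2584 + 987 + 89 + 34 + 8 + 2

The two numbers are 7892 and 2577, so their sum is 10469.
largest Fibonacci ≤ 10469 is 6765; 10469 − 6765 = 3704
largest Fibonacci ≤ 3704 is 2584; 3704 − 2584 = 1120
largest Fibonacci ≤ 1120 is 987; 1120 − 987 = 133
largest Fibonacci ≤ 133 is 89; 133 − 89 = 44
largest Fibonacci ≤ 44 is 34; 44 − 34 = 10
largest Fibonacci ≤ 10 is 8; 10 − 8 = 2
largest Fibonacci ≤ 2 is 2; 2 − 2 = 0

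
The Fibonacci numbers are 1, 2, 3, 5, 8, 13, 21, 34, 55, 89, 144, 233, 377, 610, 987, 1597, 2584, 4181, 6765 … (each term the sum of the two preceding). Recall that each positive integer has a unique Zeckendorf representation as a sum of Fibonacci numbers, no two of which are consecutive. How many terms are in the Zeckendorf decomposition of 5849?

5

take 4181 (≤ 5849); 5849 − 4181 = 1668
take 1597 (≤ 1668); 1668 − 1597 = 71
take 55 (≤ 71); 71 − 55 = 16
take 13 (≤ 16); 16 − 13 = 3
take 3 (≤ 3); 3 − 3 = 0
5849 = 4181 + 1597 + 55 + 13 + 3, which has 5 terms.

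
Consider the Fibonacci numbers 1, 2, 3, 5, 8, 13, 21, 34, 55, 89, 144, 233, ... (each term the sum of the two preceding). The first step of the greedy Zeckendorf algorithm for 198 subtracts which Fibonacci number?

144 ≤ 198 < 233, so the largest Fibonacci number not exceeding 198 is 144.

144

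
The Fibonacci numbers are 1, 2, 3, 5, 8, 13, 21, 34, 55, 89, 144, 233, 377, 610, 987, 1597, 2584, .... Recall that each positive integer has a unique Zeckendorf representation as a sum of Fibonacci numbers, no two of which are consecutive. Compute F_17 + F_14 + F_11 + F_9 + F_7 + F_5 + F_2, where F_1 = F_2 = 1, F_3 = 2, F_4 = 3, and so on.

2116

F_17 + F_14 + F_11 + F_9 + F_7 + F_5 + F_2 = 1597 + 377 + 89 + 34 + 13 + 5 + 1 = 2116.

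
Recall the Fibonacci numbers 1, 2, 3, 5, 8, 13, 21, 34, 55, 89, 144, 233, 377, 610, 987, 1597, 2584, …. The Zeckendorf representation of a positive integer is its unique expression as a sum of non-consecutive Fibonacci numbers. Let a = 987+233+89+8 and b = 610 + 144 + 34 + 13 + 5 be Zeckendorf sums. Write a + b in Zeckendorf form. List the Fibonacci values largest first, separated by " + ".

1597 + 377 + 144 + 5

The two numbers are 1317 and 806, so their sum is 2123.
2123 − 1597 = 526
526 − 377 = 149
149 − 144 = 5
5 − 5 = 0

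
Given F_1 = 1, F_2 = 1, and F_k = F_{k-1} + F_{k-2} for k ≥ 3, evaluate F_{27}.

Iterating the recurrence up to F_{22} = 17711 and F_{21} = 10946:
F_{23} = F_{22} + F_{21} = 17711 + 10946 = 28657
F_{24} = F_{23} + F_{22} = 28657 + 17711 = 46368
F_{25} = F_{24} + F_{23} = 46368 + 28657 = 75025
F_{26} = F_{25} + F_{24} = 75025 + 46368 = 121393
F_{27} = F_{26} + F_{25} = 121393 + 75025 = 196418

196418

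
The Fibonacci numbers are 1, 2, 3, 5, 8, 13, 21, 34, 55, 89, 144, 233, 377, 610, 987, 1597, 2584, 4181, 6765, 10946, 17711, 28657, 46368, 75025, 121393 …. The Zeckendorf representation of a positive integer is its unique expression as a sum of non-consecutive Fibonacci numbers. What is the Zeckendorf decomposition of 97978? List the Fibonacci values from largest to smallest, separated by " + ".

75025 + 17711 + 4181 + 987 + 55 + 13 + 5 + 1

97978 − 75025 = 22953
22953 − 17711 = 5242
5242 − 4181 = 1061
1061 − 987 = 74
74 − 55 = 19
19 − 13 = 6
6 − 5 = 1
1 − 1 = 0
So 97978 = 75025 + 17711 + 4181 + 987 + 55 + 13 + 5 + 1, with no two terms consecutive in the sequence.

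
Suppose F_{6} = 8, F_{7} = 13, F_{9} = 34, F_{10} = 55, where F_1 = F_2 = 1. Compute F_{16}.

987

By the addition formula F_{m+n} = F_m F_{n+1} + F_{m−1} F_n with m=10, n=6: F_{16} = 55·13 + 34·8 = 715 + 272 = 987.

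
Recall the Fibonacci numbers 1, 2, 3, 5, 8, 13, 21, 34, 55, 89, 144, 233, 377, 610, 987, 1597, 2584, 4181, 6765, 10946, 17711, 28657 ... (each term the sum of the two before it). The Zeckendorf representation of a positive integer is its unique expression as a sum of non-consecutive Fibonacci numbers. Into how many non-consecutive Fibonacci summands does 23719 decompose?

largest Fibonacci ≤ 23719 is 17711; 23719 − 17711 = 6008
largest Fibonacci ≤ 6008 is 4181; 6008 − 4181 = 1827
largest Fibonacci ≤ 1827 is 1597; 1827 − 1597 = 230
largest Fibonacci ≤ 230 is 144; 230 − 144 = 86
largest Fibonacci ≤ 86 is 55; 86 − 55 = 31
largest Fibonacci ≤ 31 is 21; 31 − 21 = 10
largest Fibonacci ≤ 10 is 8; 10 − 8 = 2
largest Fibonacci ≤ 2 is 2; 2 − 2 = 0
23719 = 17711 + 4181 + 1597 + 144 + 55 + 21 + 8 + 2, which has 8 terms.

8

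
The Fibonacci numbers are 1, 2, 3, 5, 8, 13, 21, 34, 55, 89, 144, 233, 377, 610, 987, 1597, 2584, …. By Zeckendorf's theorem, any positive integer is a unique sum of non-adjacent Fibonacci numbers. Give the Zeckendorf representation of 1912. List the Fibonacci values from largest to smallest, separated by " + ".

1597 + 233 + 55 + 21 + 5 + 1

Greedily peel off the largest Fibonacci term at each step:
1597 ≤ 1912 < 2584, so take 1597; remainder 315
233 ≤ 315 < 377, so take 233; remainder 82
55 ≤ 82 < 89, so take 55; remainder 27
21 ≤ 27 < 34, so take 21; remainder 6
5 ≤ 6 < 8, so take 5; remainder 1
1 ≤ 1 < 2, so take 1; remainder 0
So 1912 = 1597 + 233 + 55 + 21 + 5 + 1, with no two terms consecutive in the sequence.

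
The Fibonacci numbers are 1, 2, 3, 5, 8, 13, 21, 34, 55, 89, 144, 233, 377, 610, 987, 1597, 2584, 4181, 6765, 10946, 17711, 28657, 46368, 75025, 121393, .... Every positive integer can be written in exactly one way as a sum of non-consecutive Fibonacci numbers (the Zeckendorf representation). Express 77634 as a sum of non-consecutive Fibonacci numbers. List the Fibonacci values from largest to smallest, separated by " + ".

75025 ≤ 77634 < 121393, so take 75025; remainder 2609
2584 ≤ 2609 < 4181, so take 2584; remainder 25
21 ≤ 25 < 34, so take 21; remainder 4
3 ≤ 4 < 5, so take 3; remainder 1
1 ≤ 1 < 2, so take 1; remainder 0
So 77634 = 75025 + 2584 + 21 + 3 + 1, with no two terms consecutive in the sequence.

75025 + 2584 + 21 + 3 + 1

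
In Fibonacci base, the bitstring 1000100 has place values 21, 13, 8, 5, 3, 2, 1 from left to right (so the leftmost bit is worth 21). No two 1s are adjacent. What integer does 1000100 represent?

Summing the place values of the 1 bits: 21 + 3 = 24.

24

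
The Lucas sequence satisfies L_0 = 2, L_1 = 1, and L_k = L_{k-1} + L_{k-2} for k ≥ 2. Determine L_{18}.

Iterating the recurrence up to L_{13} = 521 and L_{12} = 322:
L_{14} = L_{13} + L_{12} = 521 + 322 = 843
L_{15} = L_{14} + L_{13} = 843 + 521 = 1364
L_{16} = L_{15} + L_{14} = 1364 + 843 = 2207
L_{17} = L_{16} + L_{15} = 2207 + 1364 = 3571
L_{18} = L_{17} + L_{16} = 3571 + 2207 = 5778

5778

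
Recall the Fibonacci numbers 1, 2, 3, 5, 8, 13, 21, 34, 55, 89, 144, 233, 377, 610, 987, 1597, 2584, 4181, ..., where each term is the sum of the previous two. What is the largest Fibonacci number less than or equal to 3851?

2584

2584 ≤ 3851 < 4181, so the largest Fibonacci number not exceeding 3851 is 2584.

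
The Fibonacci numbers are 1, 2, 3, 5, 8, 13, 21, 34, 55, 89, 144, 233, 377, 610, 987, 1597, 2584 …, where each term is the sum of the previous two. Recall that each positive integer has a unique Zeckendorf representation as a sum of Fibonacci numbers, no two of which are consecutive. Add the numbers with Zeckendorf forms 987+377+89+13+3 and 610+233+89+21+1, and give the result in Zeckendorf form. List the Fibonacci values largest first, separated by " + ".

1597 + 610 + 144 + 55 + 13 + 3 + 1

The two numbers are 1469 and 954, so their sum is 2423.
Greedily peel off the largest Fibonacci term at each step:
1597 ≤ 2423 < 2584, so take 1597; remainder 826
610 ≤ 826 < 987, so take 610; remainder 216
144 ≤ 216 < 233, so take 144; remainder 72
55 ≤ 72 < 89, so take 55; remainder 17
13 ≤ 17 < 21, so take 13; remainder 4
3 ≤ 4 < 5, so take 3; remainder 1
1 ≤ 1 < 2, so take 1; remainder 0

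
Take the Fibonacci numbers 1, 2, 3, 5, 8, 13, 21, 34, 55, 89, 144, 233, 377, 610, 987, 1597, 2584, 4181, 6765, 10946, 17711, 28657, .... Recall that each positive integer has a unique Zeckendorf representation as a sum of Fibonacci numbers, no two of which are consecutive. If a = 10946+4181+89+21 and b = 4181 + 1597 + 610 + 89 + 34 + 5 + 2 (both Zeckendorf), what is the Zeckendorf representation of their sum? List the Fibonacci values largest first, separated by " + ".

The two numbers are 15237 and 6518, so their sum is 21755.
subtract 17711 from 21755: 4044 remains
subtract 2584 from 4044: 1460 remains
subtract 987 from 1460: 473 remains
subtract 377 from 473: 96 remains
subtract 89 from 96: 7 remains
subtract 5 from 7: 2 remains
subtract 2 from 2: 0 remains

17711 + 2584 + 987 + 377 + 89 + 5 + 2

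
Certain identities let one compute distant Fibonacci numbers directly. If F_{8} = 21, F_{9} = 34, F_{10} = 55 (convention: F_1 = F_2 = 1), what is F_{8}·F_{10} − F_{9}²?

21·55 − 34² = 1155 − 1156 = -1. (Cassini's identity: F_{k−1}F_{k+1} − F_k² = (−1)^k.)

-1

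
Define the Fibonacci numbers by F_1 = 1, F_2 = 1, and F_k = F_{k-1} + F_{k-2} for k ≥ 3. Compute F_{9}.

F_{2} = F_{1} + F_{0} = 1 + 0 = 1
F_{3} = F_{2} + F_{1} = 1 + 1 = 2
F_{4} = F_{3} + F_{2} = 2 + 1 = 3
F_{5} = F_{4} + F_{3} = 3 + 2 = 5
F_{6} = F_{5} + F_{4} = 5 + 3 = 8
F_{7} = F_{6} + F_{5} = 8 + 5 = 13
F_{8} = F_{7} + F_{6} = 13 + 8 = 21
F_{9} = F_{8} + F_{7} = 21 + 13 = 34

34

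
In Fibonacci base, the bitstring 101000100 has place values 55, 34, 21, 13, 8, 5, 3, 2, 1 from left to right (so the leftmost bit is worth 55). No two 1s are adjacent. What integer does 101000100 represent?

Summing the place values of the 1 bits: 55 + 21 + 3 = 79.

79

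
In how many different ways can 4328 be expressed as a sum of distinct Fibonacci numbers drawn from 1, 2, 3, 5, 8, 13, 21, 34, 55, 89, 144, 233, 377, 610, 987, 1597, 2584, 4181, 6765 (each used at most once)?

Starting from the Zeckendorf form and repeatedly splitting a term F_k into F_{k−1} + F_{k−2} (when neither is already used) reaches every representation.
4328 = 4181+144+3 = 4181+144+2+1 = 4181+89+55+3 = 2584+1597+144+3 = … (32 more), for 36 in all.

36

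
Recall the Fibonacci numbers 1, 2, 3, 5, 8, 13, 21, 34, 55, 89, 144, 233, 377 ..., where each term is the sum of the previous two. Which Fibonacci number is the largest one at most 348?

233 ≤ 348 < 377, so the largest Fibonacci number not exceeding 348 is 233.

233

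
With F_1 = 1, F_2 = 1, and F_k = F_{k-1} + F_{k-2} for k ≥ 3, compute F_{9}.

Iterating the recurrence up to F_{3} = 2 and F_{2} = 1:
F_{4} = F_{3} + F_{2} = 2 + 1 = 3
F_{5} = F_{4} + F_{3} = 3 + 2 = 5
F_{6} = F_{5} + F_{4} = 5 + 3 = 8
F_{7} = F_{6} + F_{5} = 8 + 5 = 13
F_{8} = F_{7} + F_{6} = 13 + 8 = 21
F_{9} = F_{8} + F_{7} = 21 + 13 = 34

34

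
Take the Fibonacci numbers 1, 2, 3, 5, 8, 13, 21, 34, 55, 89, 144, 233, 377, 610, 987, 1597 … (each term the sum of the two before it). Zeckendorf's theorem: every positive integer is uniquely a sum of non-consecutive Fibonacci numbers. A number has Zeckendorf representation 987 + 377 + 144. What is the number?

1508

987 + 377 + 144 = 1508.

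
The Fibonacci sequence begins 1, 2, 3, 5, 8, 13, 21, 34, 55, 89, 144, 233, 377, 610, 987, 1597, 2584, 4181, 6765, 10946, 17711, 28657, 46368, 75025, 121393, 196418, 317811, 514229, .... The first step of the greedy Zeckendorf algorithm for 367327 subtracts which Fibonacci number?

317811

317811 ≤ 367327 < 514229, so the largest Fibonacci number not exceeding 367327 is 317811.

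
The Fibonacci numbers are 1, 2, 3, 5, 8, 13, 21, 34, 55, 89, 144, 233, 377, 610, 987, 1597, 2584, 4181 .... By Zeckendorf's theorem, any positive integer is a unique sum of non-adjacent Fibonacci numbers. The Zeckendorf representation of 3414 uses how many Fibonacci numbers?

5

Greedily peel off the largest Fibonacci term at each step:
largest Fibonacci ≤ 3414 is 2584; 3414 − 2584 = 830
largest Fibonacci ≤ 830 is 610; 830 − 610 = 220
largest Fibonacci ≤ 220 is 144; 220 − 144 = 76
largest Fibonacci ≤ 76 is 55; 76 − 55 = 21
largest Fibonacci ≤ 21 is 21; 21 − 21 = 0
3414 = 2584 + 610 + 144 + 55 + 21, which has 5 terms.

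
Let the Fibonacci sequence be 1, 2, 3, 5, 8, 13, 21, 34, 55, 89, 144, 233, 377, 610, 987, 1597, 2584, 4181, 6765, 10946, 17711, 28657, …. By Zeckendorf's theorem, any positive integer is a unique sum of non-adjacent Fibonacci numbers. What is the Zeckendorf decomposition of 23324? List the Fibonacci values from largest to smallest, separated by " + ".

23324: greatest Fibonacci not exceeding it is 17711, leaving 5613
5613: greatest Fibonacci not exceeding it is 4181, leaving 1432
1432: greatest Fibonacci not exceeding it is 987, leaving 445
445: greatest Fibonacci not exceeding it is 377, leaving 68
68: greatest Fibonacci not exceeding it is 55, leaving 13
13: greatest Fibonacci not exceeding it is 13, leaving 0
So 23324 = 17711 + 4181 + 987 + 377 + 55 + 13, with no two terms consecutive in the sequence.

17711 + 4181 + 987 + 377 + 55 + 13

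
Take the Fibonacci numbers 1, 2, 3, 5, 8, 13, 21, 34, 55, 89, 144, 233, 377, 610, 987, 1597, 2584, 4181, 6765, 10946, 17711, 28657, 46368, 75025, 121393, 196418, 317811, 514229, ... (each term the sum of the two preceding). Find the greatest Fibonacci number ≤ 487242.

317811

317811 ≤ 487242 < 514229, so the largest Fibonacci number not exceeding 487242 is 317811.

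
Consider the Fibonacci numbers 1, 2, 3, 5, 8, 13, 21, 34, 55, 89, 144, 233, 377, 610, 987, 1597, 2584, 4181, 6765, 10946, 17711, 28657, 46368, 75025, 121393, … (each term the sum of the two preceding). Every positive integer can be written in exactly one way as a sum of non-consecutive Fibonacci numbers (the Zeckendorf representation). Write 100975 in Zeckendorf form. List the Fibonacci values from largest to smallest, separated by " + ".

75025 + 17711 + 6765 + 987 + 377 + 89 + 21

Repeatedly subtract the largest Fibonacci number that fits:
75025 ≤ 100975 < 121393, so take 75025; remainder 25950
17711 ≤ 25950 < 28657, so take 17711; remainder 8239
6765 ≤ 8239 < 10946, so take 6765; remainder 1474
987 ≤ 1474 < 1597, so take 987; remainder 487
377 ≤ 487 < 610, so take 377; remainder 110
89 ≤ 110 < 144, so take 89; remainder 21
21 ≤ 21 < 34, so take 21; remainder 0
So 100975 = 75025 + 17711 + 6765 + 987 + 377 + 89 + 21, with no two terms consecutive in the sequence.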